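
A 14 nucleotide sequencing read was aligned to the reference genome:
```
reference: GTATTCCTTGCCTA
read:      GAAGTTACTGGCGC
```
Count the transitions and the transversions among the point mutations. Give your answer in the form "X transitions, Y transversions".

2 transitions, 6 transversions

Transitions (purine↔purine or pyrimidine↔pyrimidine): 6 C→T, 8 T→C.
Transversions (purine↔pyrimidine): 2 T→A, 4 T→G, 7 C→A, 11 C→G, 13 T→G, 14 A→C.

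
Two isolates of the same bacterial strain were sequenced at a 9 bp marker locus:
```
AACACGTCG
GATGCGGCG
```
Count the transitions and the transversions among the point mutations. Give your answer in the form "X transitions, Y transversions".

Transitions (purine↔purine or pyrimidine↔pyrimidine): 1 A→G, 3 C→T, 4 A→G.
Transversions (purine↔pyrimidine): 7 T→G.

3 transitions, 1 transversion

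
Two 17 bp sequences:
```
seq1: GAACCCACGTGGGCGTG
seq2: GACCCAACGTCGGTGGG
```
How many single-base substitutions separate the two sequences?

5

Comparing position by position, 5 bases differ: 3 (A/C), 6 (C/A), 11 (G/C), 14 (C/T), 16 (T/G).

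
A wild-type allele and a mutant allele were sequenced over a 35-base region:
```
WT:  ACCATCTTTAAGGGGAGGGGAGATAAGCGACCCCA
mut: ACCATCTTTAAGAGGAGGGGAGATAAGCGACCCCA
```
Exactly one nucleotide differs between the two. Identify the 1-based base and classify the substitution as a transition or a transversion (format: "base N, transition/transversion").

Base 13 changes G→A. G is a purine and A is a purine, so this is a transition.

base 13, transition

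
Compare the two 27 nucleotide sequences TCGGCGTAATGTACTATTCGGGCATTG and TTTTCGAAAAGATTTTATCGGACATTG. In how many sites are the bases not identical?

11

Comparing position by position, 11 sites differ: 2 (C/T), 3 (G/T), 4 (G/T), 7 (T/A), 10 (T/A), 12 (T/A), 13 (A/T), 14 (C/T), 16 (A/T), 17 (T/A), 22 (G/A).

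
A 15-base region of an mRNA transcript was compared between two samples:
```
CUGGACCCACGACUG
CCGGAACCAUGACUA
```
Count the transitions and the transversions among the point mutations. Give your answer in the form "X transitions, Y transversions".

3 transitions, 1 transversion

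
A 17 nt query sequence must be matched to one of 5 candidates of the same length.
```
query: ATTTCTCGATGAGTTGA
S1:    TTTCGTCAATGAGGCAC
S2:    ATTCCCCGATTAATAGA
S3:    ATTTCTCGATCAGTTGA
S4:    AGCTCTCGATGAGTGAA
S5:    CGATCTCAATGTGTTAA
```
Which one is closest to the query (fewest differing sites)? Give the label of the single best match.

S1 differs at 8 sites; S2 differs at 5 sites; S3 differs at 1 site; S4 differs at 4 sites; S5 differs at 6 sites. The closest is S3.

S3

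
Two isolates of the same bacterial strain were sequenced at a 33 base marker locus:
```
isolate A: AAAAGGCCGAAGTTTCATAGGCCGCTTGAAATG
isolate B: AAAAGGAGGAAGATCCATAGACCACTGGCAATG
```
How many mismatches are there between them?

Comparing position by position, 8 positions differ: 7 (C/A), 8 (C/G), 13 (T/A), 15 (T/C), 21 (G/A), 24 (G/A), 27 (T/G), 29 (A/C).

8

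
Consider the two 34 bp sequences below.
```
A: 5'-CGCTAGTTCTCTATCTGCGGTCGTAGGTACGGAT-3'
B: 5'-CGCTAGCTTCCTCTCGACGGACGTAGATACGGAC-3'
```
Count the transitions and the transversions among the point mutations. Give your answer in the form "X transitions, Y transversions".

Mismatches (1-based):
site 7: T→C (pyrimidine→pyrimidine, transition)
site 9: C→T (pyrimidine→pyrimidine, transition)
site 10: T→C (pyrimidine→pyrimidine, transition)
site 13: A→C (purine→pyrimidine, transversion)
site 16: T→G (pyrimidine→purine, transversion)
site 17: G→A (purine→purine, transition)
site 21: T→A (pyrimidine→purine, transversion)
site 27: G→A (purine→purine, transition)
site 34: T→C (pyrimidine→pyrimidine, transition)

6 transitions, 3 transversions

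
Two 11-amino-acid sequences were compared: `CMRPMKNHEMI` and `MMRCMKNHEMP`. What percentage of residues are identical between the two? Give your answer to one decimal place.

Mismatches at positions 1, 4, 11 (1-based): 3 of 11.
Identical positions: 8/11 = 72.73% → 72.7%.

72.7%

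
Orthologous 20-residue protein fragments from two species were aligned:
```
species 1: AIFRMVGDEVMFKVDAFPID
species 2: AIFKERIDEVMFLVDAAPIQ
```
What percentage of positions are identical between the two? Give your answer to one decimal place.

Mismatches at positions 4, 5, 6, 7, 13, 17, 20 (1-based): 7 of 20.
Identical positions: 13/20 = 65% → 65.0%.

65.0%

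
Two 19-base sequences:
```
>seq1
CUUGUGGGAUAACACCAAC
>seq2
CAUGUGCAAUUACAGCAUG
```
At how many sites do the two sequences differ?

Mismatches (1-based): site 2: U→A; site 7: G→C; site 8: G→A; site 11: A→U; site 15: C→G; site 18: A→U; site 19: C→G.

7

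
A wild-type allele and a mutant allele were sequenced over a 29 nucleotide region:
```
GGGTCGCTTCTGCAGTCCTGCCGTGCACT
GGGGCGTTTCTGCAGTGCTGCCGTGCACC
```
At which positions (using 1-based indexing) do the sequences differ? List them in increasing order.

Scanning 1-based: 4: T/G; 7: C/T; 17: C/G; 29: T/C.

4, 7, 17, 29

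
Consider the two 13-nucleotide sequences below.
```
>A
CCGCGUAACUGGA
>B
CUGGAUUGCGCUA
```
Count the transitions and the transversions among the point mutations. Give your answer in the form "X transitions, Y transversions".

3 transitions, 5 transversions

Mismatches (1-based):
site 2: C→U (pyrimidine→pyrimidine, transition)
site 4: C→G (pyrimidine→purine, transversion)
site 5: G→A (purine→purine, transition)
site 7: A→U (purine→pyrimidine, transversion)
site 8: A→G (purine→purine, transition)
site 10: U→G (pyrimidine→purine, transversion)
site 11: G→C (purine→pyrimidine, transversion)
site 12: G→U (purine→pyrimidine, transversion)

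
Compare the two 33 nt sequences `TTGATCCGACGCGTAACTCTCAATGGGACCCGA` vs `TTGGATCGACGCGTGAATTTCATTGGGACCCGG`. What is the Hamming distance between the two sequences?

8

Comparing position by position, 8 positions differ: 4 (A/G), 5 (T/A), 6 (C/T), 15 (A/G), 17 (C/A), 19 (C/T), 23 (A/T), 33 (A/G).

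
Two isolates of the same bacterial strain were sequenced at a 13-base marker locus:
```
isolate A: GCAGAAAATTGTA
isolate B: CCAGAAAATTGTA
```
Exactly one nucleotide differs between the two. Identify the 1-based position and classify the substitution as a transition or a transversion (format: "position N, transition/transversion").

The sequences differ only at position 1: G→C (purine→pyrimidine), a transversion.

position 1, transversion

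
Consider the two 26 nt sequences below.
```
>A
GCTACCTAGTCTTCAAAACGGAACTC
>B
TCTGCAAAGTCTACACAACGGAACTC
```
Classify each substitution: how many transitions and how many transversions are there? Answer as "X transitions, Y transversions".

1 transition, 5 transversions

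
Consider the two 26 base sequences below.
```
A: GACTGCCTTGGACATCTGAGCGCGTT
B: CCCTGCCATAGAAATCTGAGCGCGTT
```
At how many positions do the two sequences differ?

5

Comparing position by position, 5 positions differ: 1 (G/C), 2 (A/C), 8 (T/A), 10 (G/A), 13 (C/A).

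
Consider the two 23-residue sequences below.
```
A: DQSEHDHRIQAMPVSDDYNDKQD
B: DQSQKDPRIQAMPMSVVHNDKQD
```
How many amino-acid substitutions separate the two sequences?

Comparing position by position, 7 positions differ: 4 (E/Q), 5 (H/K), 7 (H/P), 14 (V/M), 16 (D/V), 17 (D/V), 18 (Y/H).

7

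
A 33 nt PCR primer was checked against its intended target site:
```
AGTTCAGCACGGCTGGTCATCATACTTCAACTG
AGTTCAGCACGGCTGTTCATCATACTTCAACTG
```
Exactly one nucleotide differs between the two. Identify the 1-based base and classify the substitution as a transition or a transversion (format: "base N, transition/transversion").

base 16, transversion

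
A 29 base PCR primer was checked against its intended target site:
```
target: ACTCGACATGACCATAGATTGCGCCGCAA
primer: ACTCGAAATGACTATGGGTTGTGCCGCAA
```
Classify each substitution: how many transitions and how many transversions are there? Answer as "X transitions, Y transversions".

Mismatches (1-based):
site 7: C→A (pyrimidine→purine, transversion)
site 13: C→T (pyrimidine→pyrimidine, transition)
site 16: A→G (purine→purine, transition)
site 18: A→G (purine→purine, transition)
site 22: C→T (pyrimidine→pyrimidine, transition)

4 transitions, 1 transversion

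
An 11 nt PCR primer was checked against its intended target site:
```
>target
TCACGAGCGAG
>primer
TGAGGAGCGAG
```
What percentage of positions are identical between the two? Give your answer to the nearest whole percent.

82%

Mismatches at positions 2, 4 (1-based): 2 of 11.
Identical positions: 9/11 = 81.82% → 82%.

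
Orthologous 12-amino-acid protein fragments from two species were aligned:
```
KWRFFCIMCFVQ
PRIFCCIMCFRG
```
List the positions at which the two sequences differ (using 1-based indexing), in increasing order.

Differences at position 1 (K→P), position 2 (W→R), position 3 (R→I), position 5 (F→C), position 11 (V→R), position 12 (Q→G).

1, 2, 3, 5, 11, 12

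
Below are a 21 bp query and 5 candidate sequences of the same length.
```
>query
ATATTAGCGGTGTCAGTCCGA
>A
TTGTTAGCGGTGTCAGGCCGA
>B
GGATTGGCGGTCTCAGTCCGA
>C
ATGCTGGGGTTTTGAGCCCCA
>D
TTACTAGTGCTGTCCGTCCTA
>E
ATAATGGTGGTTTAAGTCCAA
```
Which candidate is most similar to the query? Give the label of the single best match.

A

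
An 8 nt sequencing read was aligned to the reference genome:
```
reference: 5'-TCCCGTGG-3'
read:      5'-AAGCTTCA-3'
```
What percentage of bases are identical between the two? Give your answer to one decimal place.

Mismatches at positions 1, 2, 3, 5, 7, 8 (1-based): 6 of 8.
Identical positions: 2/8 = 25% → 25.0%.

25.0%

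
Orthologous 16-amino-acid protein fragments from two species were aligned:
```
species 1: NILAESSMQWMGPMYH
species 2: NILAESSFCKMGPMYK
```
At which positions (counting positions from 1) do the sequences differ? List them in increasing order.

8, 9, 10, 16

Differences at position 8 (M→F), position 9 (Q→C), position 10 (W→K), position 16 (H→K).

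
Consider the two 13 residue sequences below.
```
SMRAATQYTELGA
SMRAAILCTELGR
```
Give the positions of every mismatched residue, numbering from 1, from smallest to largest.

Scanning 1-based: 6: T/I; 7: Q/L; 8: Y/C; 13: A/R.

6, 7, 8, 13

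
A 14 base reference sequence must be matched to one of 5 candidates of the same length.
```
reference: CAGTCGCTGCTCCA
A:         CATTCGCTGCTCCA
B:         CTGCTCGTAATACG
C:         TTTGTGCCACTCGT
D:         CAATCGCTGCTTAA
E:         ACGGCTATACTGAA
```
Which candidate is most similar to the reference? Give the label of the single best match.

Hamming distances to reference — A: 1; B: 9; C: 9; D: 3; E: 8.
Smallest is A with 1 mismatch.

A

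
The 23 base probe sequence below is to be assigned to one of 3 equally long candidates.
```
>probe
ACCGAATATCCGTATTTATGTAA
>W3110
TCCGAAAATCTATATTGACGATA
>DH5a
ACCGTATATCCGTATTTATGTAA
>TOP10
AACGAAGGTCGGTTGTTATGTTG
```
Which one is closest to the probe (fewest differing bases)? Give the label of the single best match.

DH5a

W3110 differs at 8 bases; DH5a differs at 1 base; TOP10 differs at 8 bases. The closest is DH5a.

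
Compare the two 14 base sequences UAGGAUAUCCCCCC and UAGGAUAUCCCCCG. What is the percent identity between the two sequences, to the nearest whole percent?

93%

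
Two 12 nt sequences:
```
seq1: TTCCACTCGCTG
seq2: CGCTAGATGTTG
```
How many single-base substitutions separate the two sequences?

7

Comparing position by position, 7 positions differ: 1 (T/C), 2 (T/G), 4 (C/T), 6 (C/G), 7 (T/A), 8 (C/T), 10 (C/T).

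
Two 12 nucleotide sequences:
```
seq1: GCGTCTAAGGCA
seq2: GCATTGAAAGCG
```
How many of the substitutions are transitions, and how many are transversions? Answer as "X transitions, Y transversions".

Mismatches (1-based):
position 3: G→A (purine→purine, transition)
position 5: C→T (pyrimidine→pyrimidine, transition)
position 6: T→G (pyrimidine→purine, transversion)
position 9: G→A (purine→purine, transition)
position 12: A→G (purine→purine, transition)

4 transitions, 1 transversion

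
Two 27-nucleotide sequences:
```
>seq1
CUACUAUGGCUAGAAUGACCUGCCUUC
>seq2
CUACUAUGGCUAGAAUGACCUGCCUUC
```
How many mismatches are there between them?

0

The two sequences are identical at every position.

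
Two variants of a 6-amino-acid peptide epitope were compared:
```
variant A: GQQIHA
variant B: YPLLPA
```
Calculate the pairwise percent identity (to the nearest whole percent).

17%

5 positions differ (1, 2, 3, 4, 5), so 1 of 6 match: 1/6 = 16.67%.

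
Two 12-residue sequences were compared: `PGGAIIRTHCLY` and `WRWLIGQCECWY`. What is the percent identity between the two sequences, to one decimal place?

9 positions differ (1, 2, 3, 4, 6, 7, 8, 9, 11), so 3 of 12 match: 3/12 = 25%.

25.0%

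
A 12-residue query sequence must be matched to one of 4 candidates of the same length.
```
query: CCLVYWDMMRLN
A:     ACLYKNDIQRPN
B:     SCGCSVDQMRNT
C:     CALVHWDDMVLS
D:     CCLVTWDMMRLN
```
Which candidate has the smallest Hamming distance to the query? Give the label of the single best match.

D

A differs at 7 residues; B differs at 8 residues; C differs at 5 residues; D differs at 1 residue. The closest is D.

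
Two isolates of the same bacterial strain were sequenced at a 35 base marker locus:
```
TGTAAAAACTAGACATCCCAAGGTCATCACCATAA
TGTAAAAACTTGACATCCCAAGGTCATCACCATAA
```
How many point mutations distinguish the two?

The sequences differ at bases 11 (1-based) — 1 in total.

1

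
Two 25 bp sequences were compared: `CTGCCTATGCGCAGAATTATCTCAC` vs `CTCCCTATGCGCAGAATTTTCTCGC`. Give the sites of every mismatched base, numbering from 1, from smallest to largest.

3, 19, 24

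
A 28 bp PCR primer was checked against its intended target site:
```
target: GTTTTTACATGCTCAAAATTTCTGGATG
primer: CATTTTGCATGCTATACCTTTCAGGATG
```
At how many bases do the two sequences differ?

8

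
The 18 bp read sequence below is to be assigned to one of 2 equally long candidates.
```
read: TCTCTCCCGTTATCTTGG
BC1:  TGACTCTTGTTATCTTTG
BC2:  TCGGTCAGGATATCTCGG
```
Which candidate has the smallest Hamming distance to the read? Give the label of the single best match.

Hamming distances to read — BC1: 5; BC2: 6.
Smallest is BC1 with 5 mismatches.

BC1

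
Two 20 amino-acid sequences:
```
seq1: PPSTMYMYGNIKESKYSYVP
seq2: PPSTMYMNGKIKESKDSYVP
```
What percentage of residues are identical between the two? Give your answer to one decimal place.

85.0%

Mismatches at positions 8, 10, 16 (1-based): 3 of 20.
Identical positions: 17/20 = 85% → 85.0%.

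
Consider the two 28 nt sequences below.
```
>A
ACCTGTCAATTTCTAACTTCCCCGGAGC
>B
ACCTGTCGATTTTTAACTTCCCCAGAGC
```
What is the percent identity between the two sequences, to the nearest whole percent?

89%

Mismatches at positions 8, 13, 24 (1-based): 3 of 28.
Identical positions: 25/28 = 89.29% → 89%.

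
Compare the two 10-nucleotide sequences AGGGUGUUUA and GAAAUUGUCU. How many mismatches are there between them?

8

Comparing position by position, 8 sites differ: 1 (A/G), 2 (G/A), 3 (G/A), 4 (G/A), 6 (G/U), 7 (U/G), 9 (U/C), 10 (A/U).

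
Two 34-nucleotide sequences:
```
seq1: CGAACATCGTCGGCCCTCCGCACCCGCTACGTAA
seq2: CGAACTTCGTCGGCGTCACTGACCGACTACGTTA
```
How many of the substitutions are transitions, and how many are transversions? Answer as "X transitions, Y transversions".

3 transitions, 7 transversions

Transitions (purine↔purine or pyrimidine↔pyrimidine): 16 C→T, 17 T→C, 26 G→A.
Transversions (purine↔pyrimidine): 6 A→T, 15 C→G, 18 C→A, 20 G→T, 21 C→G, 25 C→G, 33 A→T.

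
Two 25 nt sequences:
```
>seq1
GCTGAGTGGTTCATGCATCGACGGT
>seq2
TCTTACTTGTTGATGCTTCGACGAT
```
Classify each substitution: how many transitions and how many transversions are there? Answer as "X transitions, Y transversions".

1 transition, 6 transversions

Mismatches (1-based):
site 1: G→T (purine→pyrimidine, transversion)
site 4: G→T (purine→pyrimidine, transversion)
site 6: G→C (purine→pyrimidine, transversion)
site 8: G→T (purine→pyrimidine, transversion)
site 12: C→G (pyrimidine→purine, transversion)
site 17: A→T (purine→pyrimidine, transversion)
site 24: G→A (purine→purine, transition)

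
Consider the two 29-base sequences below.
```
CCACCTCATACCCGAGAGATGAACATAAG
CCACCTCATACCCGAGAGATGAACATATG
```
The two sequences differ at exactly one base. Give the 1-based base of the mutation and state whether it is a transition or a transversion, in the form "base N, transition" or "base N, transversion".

base 28, transversion

Base 28 changes A→T. A is a purine and T is a pyrimidine, so this is a transversion.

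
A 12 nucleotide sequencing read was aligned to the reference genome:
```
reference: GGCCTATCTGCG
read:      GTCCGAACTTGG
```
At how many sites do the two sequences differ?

5

The sequences differ at sites 2, 5, 7, 10, 11 (1-based) — 5 in total.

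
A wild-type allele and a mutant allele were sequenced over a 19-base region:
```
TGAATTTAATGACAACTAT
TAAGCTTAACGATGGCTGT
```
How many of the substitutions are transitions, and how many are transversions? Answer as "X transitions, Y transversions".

Transitions (purine↔purine or pyrimidine↔pyrimidine): 2 G→A, 4 A→G, 5 T→C, 10 T→C, 13 C→T, 14 A→G, 15 A→G, 18 A→G.
Transversions (purine↔pyrimidine): none.

8 transitions, 0 transversions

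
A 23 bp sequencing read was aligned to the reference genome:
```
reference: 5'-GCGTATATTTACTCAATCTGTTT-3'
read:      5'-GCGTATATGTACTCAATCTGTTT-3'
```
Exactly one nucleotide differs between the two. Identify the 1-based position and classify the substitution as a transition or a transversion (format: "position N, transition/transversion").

position 9, transversion

The sequences differ only at position 9: T→G (pyrimidine→purine), a transversion.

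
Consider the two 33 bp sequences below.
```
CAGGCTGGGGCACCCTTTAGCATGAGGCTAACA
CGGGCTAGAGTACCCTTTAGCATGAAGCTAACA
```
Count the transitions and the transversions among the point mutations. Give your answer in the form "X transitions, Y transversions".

5 transitions, 0 transversions

Transitions (purine↔purine or pyrimidine↔pyrimidine): 2 A→G, 7 G→A, 9 G→A, 11 C→T, 26 G→A.
Transversions (purine↔pyrimidine): none.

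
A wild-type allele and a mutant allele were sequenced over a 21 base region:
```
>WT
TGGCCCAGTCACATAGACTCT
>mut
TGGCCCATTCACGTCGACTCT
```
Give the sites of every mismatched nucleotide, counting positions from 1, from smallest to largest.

Differences at site 8 (G→T), site 13 (A→G), site 15 (A→C).

8, 13, 15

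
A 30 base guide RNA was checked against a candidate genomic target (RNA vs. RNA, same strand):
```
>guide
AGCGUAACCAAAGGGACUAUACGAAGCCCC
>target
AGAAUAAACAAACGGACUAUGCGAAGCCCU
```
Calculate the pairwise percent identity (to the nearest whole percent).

80%

6 positions differ (3, 4, 8, 13, 21, 30), so 24 of 30 match: 24/30 = 80%.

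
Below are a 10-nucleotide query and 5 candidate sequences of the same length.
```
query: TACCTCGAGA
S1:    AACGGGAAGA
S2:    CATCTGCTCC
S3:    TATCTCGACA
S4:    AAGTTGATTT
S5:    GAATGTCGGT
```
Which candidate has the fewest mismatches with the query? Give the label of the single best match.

S3

Hamming distances to query — S1: 5; S2: 7; S3: 2; S4: 8; S5: 8.
Smallest is S3 with 2 mismatches.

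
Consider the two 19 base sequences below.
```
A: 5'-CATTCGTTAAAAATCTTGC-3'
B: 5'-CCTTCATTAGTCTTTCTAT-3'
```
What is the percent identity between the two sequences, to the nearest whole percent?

47%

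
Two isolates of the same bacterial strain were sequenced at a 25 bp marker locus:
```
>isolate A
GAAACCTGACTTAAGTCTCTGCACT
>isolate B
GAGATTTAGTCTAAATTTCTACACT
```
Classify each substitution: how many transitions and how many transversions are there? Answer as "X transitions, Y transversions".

10 transitions, 0 transversions

Mismatches (1-based):
position 3: A→G (purine→purine, transition)
position 5: C→T (pyrimidine→pyrimidine, transition)
position 6: C→T (pyrimidine→pyrimidine, transition)
position 8: G→A (purine→purine, transition)
position 9: A→G (purine→purine, transition)
position 10: C→T (pyrimidine→pyrimidine, transition)
position 11: T→C (pyrimidine→pyrimidine, transition)
position 15: G→A (purine→purine, transition)
position 17: C→T (pyrimidine→pyrimidine, transition)
position 21: G→A (purine→purine, transition)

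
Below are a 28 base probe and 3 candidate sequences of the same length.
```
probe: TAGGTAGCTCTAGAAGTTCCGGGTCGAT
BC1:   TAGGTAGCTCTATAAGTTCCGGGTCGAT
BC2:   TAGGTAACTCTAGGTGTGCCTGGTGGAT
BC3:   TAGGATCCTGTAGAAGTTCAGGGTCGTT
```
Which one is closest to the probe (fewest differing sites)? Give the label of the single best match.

BC1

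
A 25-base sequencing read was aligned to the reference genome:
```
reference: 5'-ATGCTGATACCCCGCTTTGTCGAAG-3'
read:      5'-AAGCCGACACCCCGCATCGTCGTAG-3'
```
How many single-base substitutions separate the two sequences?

6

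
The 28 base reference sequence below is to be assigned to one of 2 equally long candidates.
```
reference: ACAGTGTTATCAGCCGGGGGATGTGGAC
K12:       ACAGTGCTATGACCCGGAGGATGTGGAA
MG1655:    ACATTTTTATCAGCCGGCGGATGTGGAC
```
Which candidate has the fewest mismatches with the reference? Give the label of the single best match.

MG1655

Hamming distances to reference — K12: 5; MG1655: 3.
Smallest is MG1655 with 3 mismatches.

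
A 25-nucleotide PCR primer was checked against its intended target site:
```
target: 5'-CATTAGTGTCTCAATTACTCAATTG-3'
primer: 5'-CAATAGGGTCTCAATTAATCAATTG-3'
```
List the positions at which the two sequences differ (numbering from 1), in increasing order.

3, 7, 18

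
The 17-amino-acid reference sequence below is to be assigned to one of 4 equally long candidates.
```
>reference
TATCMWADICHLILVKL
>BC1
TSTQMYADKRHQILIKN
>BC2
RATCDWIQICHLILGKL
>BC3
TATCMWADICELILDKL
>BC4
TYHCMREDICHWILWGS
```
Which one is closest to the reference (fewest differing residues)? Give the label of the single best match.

Hamming distances to reference — BC1: 8; BC2: 5; BC3: 2; BC4: 8.
Smallest is BC3 with 2 mismatches.

BC3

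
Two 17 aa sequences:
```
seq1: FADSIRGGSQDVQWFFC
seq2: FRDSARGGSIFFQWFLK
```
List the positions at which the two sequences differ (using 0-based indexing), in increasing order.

1, 4, 9, 10, 11, 15, 16

Differences at position 1 (A→R), position 4 (I→A), position 9 (Q→I), position 10 (D→F), position 11 (V→F), position 15 (F→L), position 16 (C→K).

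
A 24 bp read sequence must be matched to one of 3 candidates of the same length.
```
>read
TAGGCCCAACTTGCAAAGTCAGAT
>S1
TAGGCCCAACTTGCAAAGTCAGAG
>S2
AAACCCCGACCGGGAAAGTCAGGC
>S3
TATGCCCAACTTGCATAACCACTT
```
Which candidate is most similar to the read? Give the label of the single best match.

S1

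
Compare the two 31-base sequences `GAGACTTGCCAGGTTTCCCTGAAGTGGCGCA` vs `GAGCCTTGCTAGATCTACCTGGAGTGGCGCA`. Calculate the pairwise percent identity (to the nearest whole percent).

81%

Mismatches at positions 4, 10, 13, 15, 17, 22 (1-based): 6 of 31.
Identical positions: 25/31 = 80.65% → 81%.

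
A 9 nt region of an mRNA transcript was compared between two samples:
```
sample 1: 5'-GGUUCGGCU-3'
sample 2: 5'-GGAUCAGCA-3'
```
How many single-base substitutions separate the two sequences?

The sequences differ at sites 3, 6, 9 (1-based) — 3 in total.

3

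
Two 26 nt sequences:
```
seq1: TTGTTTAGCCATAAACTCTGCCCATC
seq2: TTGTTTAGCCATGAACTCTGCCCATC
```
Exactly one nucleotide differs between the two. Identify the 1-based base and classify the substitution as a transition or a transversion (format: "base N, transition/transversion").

The sequences differ only at base 13: A→G (purine→purine), a transition.

base 13, transition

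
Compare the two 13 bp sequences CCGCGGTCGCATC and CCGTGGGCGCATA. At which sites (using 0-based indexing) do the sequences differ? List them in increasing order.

3, 6, 12

Differences at site 3 (C→T), site 6 (T→G), site 12 (C→A).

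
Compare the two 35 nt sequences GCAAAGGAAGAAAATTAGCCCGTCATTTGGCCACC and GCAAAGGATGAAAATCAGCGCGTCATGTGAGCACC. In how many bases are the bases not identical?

Comparing position by position, 6 bases differ: 9 (A/T), 16 (T/C), 20 (C/G), 27 (T/G), 30 (G/A), 31 (C/G).

6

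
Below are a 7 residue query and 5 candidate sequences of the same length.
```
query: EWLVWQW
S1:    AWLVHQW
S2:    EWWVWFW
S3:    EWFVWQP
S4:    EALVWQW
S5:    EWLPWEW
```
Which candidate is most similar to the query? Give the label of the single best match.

S4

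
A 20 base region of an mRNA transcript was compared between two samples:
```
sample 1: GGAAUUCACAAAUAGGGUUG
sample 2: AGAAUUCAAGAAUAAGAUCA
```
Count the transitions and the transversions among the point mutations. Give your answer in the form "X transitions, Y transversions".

Mismatches (1-based):
position 1: G→A (purine→purine, transition)
position 9: C→A (pyrimidine→purine, transversion)
position 10: A→G (purine→purine, transition)
position 15: G→A (purine→purine, transition)
position 17: G→A (purine→purine, transition)
position 19: U→C (pyrimidine→pyrimidine, transition)
position 20: G→A (purine→purine, transition)

6 transitions, 1 transversion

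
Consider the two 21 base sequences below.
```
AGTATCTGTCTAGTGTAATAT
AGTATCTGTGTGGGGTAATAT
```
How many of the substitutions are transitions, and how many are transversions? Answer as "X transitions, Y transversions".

Mismatches (1-based):
position 10: C→G (pyrimidine→purine, transversion)
position 12: A→G (purine→purine, transition)
position 14: T→G (pyrimidine→purine, transversion)

1 transition, 2 transversions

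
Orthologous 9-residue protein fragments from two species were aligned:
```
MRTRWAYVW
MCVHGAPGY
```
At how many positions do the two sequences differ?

Mismatches (1-based): position 2: R→C; position 3: T→V; position 4: R→H; position 5: W→G; position 7: Y→P; position 8: V→G; position 9: W→Y.

7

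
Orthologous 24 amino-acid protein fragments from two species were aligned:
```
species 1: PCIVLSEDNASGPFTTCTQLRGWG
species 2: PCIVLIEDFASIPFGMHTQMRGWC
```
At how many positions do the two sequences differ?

8

Comparing position by position, 8 positions differ: 6 (S/I), 9 (N/F), 12 (G/I), 15 (T/G), 16 (T/M), 17 (C/H), 20 (L/M), 24 (G/C).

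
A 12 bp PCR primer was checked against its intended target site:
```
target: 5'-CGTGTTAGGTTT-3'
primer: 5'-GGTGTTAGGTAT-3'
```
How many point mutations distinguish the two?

Comparing position by position, 2 positions differ: 1 (C/G), 11 (T/A).

2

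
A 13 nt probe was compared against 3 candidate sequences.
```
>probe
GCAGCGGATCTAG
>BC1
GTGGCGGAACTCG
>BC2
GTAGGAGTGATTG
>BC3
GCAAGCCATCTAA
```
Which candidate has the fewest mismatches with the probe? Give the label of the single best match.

BC1 differs at 4 positions; BC2 differs at 7 positions; BC3 differs at 5 positions. The closest is BC1.

BC1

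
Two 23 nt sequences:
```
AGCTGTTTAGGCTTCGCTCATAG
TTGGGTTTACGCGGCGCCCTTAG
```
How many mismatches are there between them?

Comparing position by position, 9 positions differ: 1 (A/T), 2 (G/T), 3 (C/G), 4 (T/G), 10 (G/C), 13 (T/G), 14 (T/G), 18 (T/C), 20 (A/T).

9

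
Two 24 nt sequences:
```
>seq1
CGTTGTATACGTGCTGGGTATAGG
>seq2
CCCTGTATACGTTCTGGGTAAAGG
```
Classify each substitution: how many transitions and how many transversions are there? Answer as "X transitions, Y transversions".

Mismatches (1-based):
base 2: G→C (purine→pyrimidine, transversion)
base 3: T→C (pyrimidine→pyrimidine, transition)
base 13: G→T (purine→pyrimidine, transversion)
base 21: T→A (pyrimidine→purine, transversion)

1 transition, 3 transversions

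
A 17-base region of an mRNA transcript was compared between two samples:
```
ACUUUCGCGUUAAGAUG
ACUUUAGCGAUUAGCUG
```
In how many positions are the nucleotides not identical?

4

Mismatches (1-based): position 6: C→A; position 10: U→A; position 12: A→U; position 15: A→C.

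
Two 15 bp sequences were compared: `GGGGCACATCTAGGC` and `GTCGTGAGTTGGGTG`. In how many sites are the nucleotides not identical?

Comparing position by position, 11 sites differ: 2 (G/T), 3 (G/C), 5 (C/T), 6 (A/G), 7 (C/A), 8 (A/G), 10 (C/T), 11 (T/G), 12 (A/G), 14 (G/T), 15 (C/G).

11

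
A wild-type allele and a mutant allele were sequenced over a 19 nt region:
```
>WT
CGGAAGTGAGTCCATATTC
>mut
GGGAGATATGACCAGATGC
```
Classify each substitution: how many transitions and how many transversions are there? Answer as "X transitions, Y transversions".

3 transitions, 5 transversions

Transitions (purine↔purine or pyrimidine↔pyrimidine): 5 A→G, 6 G→A, 8 G→A.
Transversions (purine↔pyrimidine): 1 C→G, 9 A→T, 11 T→A, 15 T→G, 18 T→G.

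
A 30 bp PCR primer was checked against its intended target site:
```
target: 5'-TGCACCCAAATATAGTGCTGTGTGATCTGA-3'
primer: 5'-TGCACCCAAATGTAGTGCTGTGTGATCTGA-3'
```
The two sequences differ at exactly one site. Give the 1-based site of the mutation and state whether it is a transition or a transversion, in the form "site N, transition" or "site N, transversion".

Site 12 changes A→G. A is a purine and G is a purine, so this is a transition.

site 12, transition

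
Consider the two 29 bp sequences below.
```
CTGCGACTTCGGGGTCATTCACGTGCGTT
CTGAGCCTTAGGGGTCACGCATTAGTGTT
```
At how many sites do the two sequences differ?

9

Comparing position by position, 9 sites differ: 4 (C/A), 6 (A/C), 10 (C/A), 18 (T/C), 19 (T/G), 22 (C/T), 23 (G/T), 24 (T/A), 26 (C/T).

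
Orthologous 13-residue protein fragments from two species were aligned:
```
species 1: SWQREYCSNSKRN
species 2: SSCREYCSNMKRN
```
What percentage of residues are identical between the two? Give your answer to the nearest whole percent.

Mismatches at positions 2, 3, 10 (1-based): 3 of 13.
Identical positions: 10/13 = 76.92% → 77%.

77%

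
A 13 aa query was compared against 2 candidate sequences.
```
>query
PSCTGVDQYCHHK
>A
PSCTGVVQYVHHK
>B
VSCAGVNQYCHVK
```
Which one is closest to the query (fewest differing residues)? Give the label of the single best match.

A differs at 2 residues; B differs at 4 residues. The closest is A.

A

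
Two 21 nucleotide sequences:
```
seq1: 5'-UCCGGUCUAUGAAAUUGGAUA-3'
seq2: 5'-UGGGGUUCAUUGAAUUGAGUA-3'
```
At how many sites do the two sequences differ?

8

Comparing position by position, 8 sites differ: 2 (C/G), 3 (C/G), 7 (C/U), 8 (U/C), 11 (G/U), 12 (A/G), 18 (G/A), 19 (A/G).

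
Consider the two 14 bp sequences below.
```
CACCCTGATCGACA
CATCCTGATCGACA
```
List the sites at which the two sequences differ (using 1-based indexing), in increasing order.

3

Differences at site 3 (C→T).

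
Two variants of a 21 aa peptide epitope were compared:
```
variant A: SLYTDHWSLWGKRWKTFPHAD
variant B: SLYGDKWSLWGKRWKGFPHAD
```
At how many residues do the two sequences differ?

3

Mismatches (1-based): residue 4: T→G; residue 6: H→K; residue 16: T→G.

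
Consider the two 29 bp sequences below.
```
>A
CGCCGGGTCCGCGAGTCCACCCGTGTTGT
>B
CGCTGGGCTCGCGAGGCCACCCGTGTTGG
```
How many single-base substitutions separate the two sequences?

5

Comparing position by position, 5 sites differ: 4 (C/T), 8 (T/C), 9 (C/T), 16 (T/G), 29 (T/G).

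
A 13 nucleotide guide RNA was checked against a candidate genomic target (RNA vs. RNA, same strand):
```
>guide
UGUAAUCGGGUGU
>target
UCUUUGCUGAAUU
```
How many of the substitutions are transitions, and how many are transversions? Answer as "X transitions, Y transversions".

1 transition, 7 transversions

Mismatches (1-based):
site 2: G→C (purine→pyrimidine, transversion)
site 4: A→U (purine→pyrimidine, transversion)
site 5: A→U (purine→pyrimidine, transversion)
site 6: U→G (pyrimidine→purine, transversion)
site 8: G→U (purine→pyrimidine, transversion)
site 10: G→A (purine→purine, transition)
site 11: U→A (pyrimidine→purine, transversion)
site 12: G→U (purine→pyrimidine, transversion)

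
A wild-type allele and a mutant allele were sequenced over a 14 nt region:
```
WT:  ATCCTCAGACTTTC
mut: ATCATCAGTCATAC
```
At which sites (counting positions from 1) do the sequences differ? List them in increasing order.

4, 9, 11, 13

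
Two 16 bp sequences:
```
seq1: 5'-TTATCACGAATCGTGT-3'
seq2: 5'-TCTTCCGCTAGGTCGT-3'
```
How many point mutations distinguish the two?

10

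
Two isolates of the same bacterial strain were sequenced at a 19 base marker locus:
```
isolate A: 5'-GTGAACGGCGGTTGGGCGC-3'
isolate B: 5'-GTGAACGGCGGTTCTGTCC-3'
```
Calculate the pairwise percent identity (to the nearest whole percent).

Mismatches at positions 14, 15, 17, 18 (1-based): 4 of 19.
Identical positions: 15/19 = 78.95% → 79%.

79%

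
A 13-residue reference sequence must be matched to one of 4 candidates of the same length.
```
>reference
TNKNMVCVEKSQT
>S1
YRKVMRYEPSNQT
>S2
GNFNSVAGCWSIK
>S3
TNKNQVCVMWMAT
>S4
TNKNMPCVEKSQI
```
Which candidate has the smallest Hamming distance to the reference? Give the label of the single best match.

S1 differs at 9 positions; S2 differs at 9 positions; S3 differs at 5 positions; S4 differs at 2 positions. The closest is S4.

S4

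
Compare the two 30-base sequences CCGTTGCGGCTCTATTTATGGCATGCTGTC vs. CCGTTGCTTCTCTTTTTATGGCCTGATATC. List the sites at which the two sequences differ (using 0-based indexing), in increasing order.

Differences at site 7 (G→T), site 8 (G→T), site 13 (A→T), site 22 (A→C), site 25 (C→A), site 27 (G→A).

7, 8, 13, 22, 25, 27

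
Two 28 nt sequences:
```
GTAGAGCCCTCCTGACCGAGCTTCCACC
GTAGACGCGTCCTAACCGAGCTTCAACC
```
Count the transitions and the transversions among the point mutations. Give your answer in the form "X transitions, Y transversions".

Mismatches (1-based):
position 6: G→C (purine→pyrimidine, transversion)
position 7: C→G (pyrimidine→purine, transversion)
position 9: C→G (pyrimidine→purine, transversion)
position 14: G→A (purine→purine, transition)
position 25: C→A (pyrimidine→purine, transversion)

1 transition, 4 transversions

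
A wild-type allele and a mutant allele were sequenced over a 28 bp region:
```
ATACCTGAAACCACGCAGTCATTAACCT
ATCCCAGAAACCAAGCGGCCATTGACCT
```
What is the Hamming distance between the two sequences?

6

The sequences differ at positions 3, 6, 14, 17, 19, 24 (1-based) — 6 in total.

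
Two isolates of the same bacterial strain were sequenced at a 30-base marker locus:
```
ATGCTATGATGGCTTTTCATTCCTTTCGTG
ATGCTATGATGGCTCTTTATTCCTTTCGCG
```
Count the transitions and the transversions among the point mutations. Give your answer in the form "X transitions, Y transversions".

Transitions (purine↔purine or pyrimidine↔pyrimidine): 15 T→C, 18 C→T, 29 T→C.
Transversions (purine↔pyrimidine): none.

3 transitions, 0 transversions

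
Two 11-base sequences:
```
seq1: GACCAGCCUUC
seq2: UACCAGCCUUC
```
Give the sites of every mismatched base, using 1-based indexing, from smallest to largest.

1

Scanning 1-based: 1: G/U.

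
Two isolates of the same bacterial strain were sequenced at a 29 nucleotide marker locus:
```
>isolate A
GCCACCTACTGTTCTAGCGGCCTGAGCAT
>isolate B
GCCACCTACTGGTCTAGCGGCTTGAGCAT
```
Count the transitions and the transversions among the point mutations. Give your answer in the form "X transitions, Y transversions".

Transitions (purine↔purine or pyrimidine↔pyrimidine): 22 C→T.
Transversions (purine↔pyrimidine): 12 T→G.

1 transition, 1 transversion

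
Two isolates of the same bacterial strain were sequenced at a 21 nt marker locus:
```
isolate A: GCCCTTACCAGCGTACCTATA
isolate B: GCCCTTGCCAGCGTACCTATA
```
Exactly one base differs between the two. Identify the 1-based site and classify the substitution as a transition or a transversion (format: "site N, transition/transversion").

site 7, transition

The sequences differ only at site 7: A→G (purine→purine), a transition.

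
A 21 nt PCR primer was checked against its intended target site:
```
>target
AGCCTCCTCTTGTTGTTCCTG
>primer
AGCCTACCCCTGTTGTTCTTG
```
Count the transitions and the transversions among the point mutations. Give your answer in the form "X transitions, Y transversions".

3 transitions, 1 transversion

Mismatches (1-based):
position 6: C→A (pyrimidine→purine, transversion)
position 8: T→C (pyrimidine→pyrimidine, transition)
position 10: T→C (pyrimidine→pyrimidine, transition)
position 19: C→T (pyrimidine→pyrimidine, transition)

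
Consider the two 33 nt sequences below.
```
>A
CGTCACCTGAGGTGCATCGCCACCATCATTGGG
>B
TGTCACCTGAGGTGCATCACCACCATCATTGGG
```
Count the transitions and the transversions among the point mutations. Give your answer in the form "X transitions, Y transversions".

2 transitions, 0 transversions

Mismatches (1-based):
position 1: C→T (pyrimidine→pyrimidine, transition)
position 19: G→A (purine→purine, transition)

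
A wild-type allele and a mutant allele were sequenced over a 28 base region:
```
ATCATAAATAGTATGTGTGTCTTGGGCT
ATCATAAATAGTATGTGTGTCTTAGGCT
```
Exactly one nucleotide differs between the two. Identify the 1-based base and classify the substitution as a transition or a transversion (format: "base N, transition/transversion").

base 24, transition

Base 24 changes G→A. G is a purine and A is a purine, so this is a transition.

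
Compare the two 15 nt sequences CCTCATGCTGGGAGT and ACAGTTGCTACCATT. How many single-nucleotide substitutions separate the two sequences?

Comparing position by position, 8 sites differ: 1 (C/A), 3 (T/A), 4 (C/G), 5 (A/T), 10 (G/A), 11 (G/C), 12 (G/C), 14 (G/T).

8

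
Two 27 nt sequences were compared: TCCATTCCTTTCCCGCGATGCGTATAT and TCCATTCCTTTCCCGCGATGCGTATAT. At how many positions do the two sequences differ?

The two sequences are identical at every position.

0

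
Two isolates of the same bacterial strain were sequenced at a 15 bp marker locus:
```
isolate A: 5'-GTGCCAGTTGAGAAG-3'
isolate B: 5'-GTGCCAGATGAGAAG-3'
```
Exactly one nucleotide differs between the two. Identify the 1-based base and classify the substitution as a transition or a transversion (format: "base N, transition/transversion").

The sequences differ only at base 8: T→A (pyrimidine→purine), a transversion.

base 8, transversion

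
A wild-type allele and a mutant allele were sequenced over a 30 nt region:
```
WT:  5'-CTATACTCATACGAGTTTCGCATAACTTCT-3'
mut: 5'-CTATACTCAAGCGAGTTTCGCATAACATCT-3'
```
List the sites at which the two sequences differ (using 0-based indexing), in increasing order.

9, 10, 26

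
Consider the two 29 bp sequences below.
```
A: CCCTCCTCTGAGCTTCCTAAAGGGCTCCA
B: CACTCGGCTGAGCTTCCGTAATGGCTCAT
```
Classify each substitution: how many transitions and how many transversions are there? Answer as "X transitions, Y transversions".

Mismatches (1-based):
base 2: C→A (pyrimidine→purine, transversion)
base 6: C→G (pyrimidine→purine, transversion)
base 7: T→G (pyrimidine→purine, transversion)
base 18: T→G (pyrimidine→purine, transversion)
base 19: A→T (purine→pyrimidine, transversion)
base 22: G→T (purine→pyrimidine, transversion)
base 28: C→A (pyrimidine→purine, transversion)
base 29: A→T (purine→pyrimidine, transversion)

0 transitions, 8 transversions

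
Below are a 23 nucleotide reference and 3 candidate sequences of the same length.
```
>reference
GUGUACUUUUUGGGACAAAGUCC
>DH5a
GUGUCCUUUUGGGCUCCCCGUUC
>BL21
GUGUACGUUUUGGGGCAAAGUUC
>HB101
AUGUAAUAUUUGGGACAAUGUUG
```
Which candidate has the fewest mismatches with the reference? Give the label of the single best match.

Hamming distances to reference — DH5a: 8; BL21: 3; HB101: 6.
Smallest is BL21 with 3 mismatches.

BL21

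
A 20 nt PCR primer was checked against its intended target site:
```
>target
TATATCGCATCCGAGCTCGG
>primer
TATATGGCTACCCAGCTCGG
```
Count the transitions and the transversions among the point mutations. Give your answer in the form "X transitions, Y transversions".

0 transitions, 4 transversions

Mismatches (1-based):
position 6: C→G (pyrimidine→purine, transversion)
position 9: A→T (purine→pyrimidine, transversion)
position 10: T→A (pyrimidine→purine, transversion)
position 13: G→C (purine→pyrimidine, transversion)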